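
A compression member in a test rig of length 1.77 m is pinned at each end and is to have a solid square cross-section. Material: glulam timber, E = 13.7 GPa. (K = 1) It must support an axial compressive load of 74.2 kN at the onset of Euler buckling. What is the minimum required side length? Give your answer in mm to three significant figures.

a ≈ 67.4 mm

L_e = K·L = 1 × 1.77 = 1.770 m
Required I = P_cr·L_e²/(π²E) = 7.420×10^4 × 1.770² / (π² × 1.37×10^10) = 1.719×10^-6 m⁴
I_req = 1.719×10^6 mm⁴
Solid square: I = a⁴/12  ⇒  a = (12I)^(1/4) = (12×1.719×10^6)^(1/4) = 67.4 mm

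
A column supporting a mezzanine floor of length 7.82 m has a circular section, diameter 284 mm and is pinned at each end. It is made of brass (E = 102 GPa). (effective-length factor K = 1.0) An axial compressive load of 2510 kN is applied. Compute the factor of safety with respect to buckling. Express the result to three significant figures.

n ≈ 2.09

I = πd⁴/64 = π×284⁴/64 = 3.193×10^8 mm⁴
I = 3.193×10^8 mm⁴ = 3.193×10^-4 m⁴
Effective length L_e = K·L = 1 × 7.82 = 7.820 m
P_cr = π²EI / L_e² = π² × 102×10⁹ × 3.193×10^-4 / 7.820² = 5.257×10^6 N
Factor of safety n = P_cr / P = 5256.9 / 2510 = 2.09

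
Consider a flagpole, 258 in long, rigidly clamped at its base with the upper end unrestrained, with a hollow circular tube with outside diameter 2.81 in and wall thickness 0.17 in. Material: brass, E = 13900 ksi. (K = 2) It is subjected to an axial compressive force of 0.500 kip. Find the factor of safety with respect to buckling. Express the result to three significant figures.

Inner diameter d_i = 2.81 − 2×0.17 = 2.470 in
I = π(d_o⁴ − d_i⁴)/64 = π(2.81⁴ − 2.470⁴)/64 = 1.233 in⁴
Effective length L_e = K·L = 2 × 258 = 516.0 in
P_cr = π²EI / L_e² = π² × 13900×10³ × 1.233 / 516.0² = 635.5 lb
Factor of safety n = P_cr / P = 0.63553 / 0.500 = 1.27

n ≈ 1.27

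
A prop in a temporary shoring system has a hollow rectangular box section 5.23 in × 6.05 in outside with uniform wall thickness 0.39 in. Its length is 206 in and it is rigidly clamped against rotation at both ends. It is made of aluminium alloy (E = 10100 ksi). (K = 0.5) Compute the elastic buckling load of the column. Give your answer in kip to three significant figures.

Inner dimensions: h_i = 6.05 − 2×0.39 = 5.270 in, b_i = 5.23 − 2×0.39 = 4.450 in
Weak-axis I_min = (h_o·b_o³ − h_i·b_i³)/12 with b_o = 5.23, b_i = 4.450 in (shorter outer/inner sides).
I_min = (6.05×5.23³ − 5.270×4.450³)/12 = 33.42 in⁴
Effective length L_e = K·L = 0.5 × 206 = 103.0 in
P_cr = π²EI / L_e² = π² × 10100×10³ × 33.42 / 103.0² = 3.141×10^5 lb

P_cr ≈ 314 kip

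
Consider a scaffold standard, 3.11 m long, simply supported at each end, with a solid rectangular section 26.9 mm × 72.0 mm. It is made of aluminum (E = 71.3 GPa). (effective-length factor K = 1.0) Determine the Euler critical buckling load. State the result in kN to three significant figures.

P_cr ≈ 8.50 kN

Buckling occurs about the weak axis: I_min = h·b³/12 with b = 26.9 mm (the shorter side).
I_min = 72.0×26.9³/12 = 1.168×10^5 mm⁴
I = 1.168×10^5 mm⁴ = 1.168×10^-7 m⁴
Effective length L_e = K·L = 1 × 3.11 = 3.110 m
P_cr = π²EI / L_e² = π² × 71.3×10⁹ × 1.168×10^-7 / 3.110² = 8.497×10^3 N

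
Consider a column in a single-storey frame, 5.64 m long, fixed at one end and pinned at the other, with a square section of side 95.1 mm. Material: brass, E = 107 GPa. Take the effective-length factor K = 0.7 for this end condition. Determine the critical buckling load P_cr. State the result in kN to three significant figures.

P_cr ≈ 462 kN

I = a⁴/12 = 95.1⁴/12 = 6.816×10^6 mm⁴
I = 6.816×10^6 mm⁴ = 6.816×10^-6 m⁴
Effective length L_e = K·L = 0.7 × 5.64 = 3.948 m
P_cr = π²EI / L_e² = π² × 107×10⁹ × 6.816×10^-6 / 3.948² = 4.618×10^5 N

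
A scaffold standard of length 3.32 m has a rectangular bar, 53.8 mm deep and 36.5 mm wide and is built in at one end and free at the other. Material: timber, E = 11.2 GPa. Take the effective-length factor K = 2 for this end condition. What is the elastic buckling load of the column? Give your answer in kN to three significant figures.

Buckling occurs about the weak axis: I_min = h·b³/12 with b = 36.5 mm (the shorter side).
I_min = 53.8×36.5³/12 = 2.180×10^5 mm⁴
I = 2.180×10^5 mm⁴ = 2.180×10^-7 m⁴
Effective length L_e = K·L = 2 × 3.32 = 6.640 m
P_cr = π²EI / L_e² = π² × 11.2×10⁹ × 2.180×10^-7 / 6.640² = 546.6 N

P_cr ≈ 0.547 kN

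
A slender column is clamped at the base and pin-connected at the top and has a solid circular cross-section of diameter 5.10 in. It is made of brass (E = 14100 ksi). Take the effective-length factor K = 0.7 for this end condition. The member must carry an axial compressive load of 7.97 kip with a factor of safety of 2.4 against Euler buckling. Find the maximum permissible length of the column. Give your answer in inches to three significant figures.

L_max ≈ 702 in

I = πd⁴/64 = π×5.10⁴/64 = 33.21 in⁴
Required critical load P_cr = n·P = 2.4 × 7.97 = 19.13 kip = 1.913×10^4 lb
From P_cr = π²EI/(K·L)²:  L = (1/K)·√(π²EI/P_cr) = (1/0.7)·√(π²×1.41×10^7×33.21/1.913×10^4)
L = 702 in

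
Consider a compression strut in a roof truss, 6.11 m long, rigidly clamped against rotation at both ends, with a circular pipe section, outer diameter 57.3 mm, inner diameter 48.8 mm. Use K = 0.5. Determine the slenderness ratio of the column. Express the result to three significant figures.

d_o = 57.3 mm, d_i = 48.8 mm
I = π(d_o⁴ − d_i⁴)/64 = π(57.3⁴ − 48.80⁴)/64 = 2.508×10^5 mm⁴
A = 708.3 mm²;  r_min = √(I/A) = √(2.508×10^5/708.3) = 18.82 mm
L_e = K·L = 0.5 × 6.11 m = 3.055 m = 3055.0 mm
λ = L_e / r_min = 3055.0 / 18.82 = 162

λ ≈ 162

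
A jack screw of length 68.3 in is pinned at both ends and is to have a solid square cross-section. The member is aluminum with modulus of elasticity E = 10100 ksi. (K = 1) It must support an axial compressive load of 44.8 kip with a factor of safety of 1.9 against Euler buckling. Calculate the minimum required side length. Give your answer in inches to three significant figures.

Required P_cr = n·P = 1.9 × 44.8 = 85.12 kip
L_e = K·L = 1 × 68.3 = 68.30 in
Required I = P_cr·L_e²/(π²E) = 8.512×10^4 × 68.30² / (π² × 1.01×10^7) = 3.983 in⁴
Solid square: I = a⁴/12  ⇒  a = (12I)^(1/4) = (12×3.983)^(1/4) = 2.63 in

a ≈ 2.63 in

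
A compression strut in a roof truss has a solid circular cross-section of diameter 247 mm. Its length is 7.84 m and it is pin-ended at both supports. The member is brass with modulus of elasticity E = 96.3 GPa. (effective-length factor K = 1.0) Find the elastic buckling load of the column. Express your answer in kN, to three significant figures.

P_cr ≈ 2830 kN

I = πd⁴/64 = π×247⁴/64 = 1.827×10^8 mm⁴
I = 1.827×10^8 mm⁴ = 1.827×10^-4 m⁴
Effective length L_e = K·L = 1 × 7.84 = 7.840 m
P_cr = π²EI / L_e² = π² × 96.3×10⁹ × 1.827×10^-4 / 7.840² = 2.825×10^6 N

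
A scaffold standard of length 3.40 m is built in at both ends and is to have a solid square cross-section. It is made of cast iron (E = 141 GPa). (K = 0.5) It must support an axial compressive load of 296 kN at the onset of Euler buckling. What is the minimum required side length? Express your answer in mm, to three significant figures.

L_e = K·L = 0.5 × 3.40 = 1.700 m
Required I = P_cr·L_e²/(π²E) = 2.960×10^5 × 1.700² / (π² × 1.41×10^11) = 6.147×10^-7 m⁴
I_req = 6.147×10^5 mm⁴
Solid square: I = a⁴/12  ⇒  a = (12I)^(1/4) = (12×6.147×10^5)^(1/4) = 52.1 mm

a ≈ 52.1 mm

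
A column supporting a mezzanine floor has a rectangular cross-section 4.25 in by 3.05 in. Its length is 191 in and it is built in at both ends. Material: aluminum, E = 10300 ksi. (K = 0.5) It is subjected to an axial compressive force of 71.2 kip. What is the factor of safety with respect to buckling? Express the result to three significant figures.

Buckling occurs about the weak axis: I_min = h·b³/12 with b = 3.05 in (the shorter side).
I_min = 4.25×3.05³/12 = 10.05 in⁴
Effective length L_e = K·L = 0.5 × 191 = 95.50 in
P_cr = π²EI / L_e² = π² × 10300×10³ × 10.05 / 95.50² = 1.120×10^5 lb
Factor of safety n = P_cr / P = 112.01 / 71.2 = 1.57

n ≈ 1.57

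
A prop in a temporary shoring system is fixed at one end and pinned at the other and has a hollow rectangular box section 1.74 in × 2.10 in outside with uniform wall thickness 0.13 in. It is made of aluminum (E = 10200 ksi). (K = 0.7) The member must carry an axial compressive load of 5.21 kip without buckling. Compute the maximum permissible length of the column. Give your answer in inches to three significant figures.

L_max ≈ 129 in

Inner dimensions: h_i = 2.10 − 2×0.13 = 1.840 in, b_i = 1.74 − 2×0.13 = 1.480 in
Weak-axis I_min = (h_o·b_o³ − h_i·b_i³)/12 with b_o = 1.74, b_i = 1.480 in (shorter outer/inner sides).
I_min = (2.10×1.74³ − 1.840×1.480³)/12 = 0.4248 in⁴
At the buckling limit P_cr = P = 5.210×10^3 lb
From P_cr = π²EI/(K·L)²:  L = (1/K)·√(π²EI/P_cr) = (1/0.7)·√(π²×1.02×10^7×0.4248/5.210×10^3)
L = 129 in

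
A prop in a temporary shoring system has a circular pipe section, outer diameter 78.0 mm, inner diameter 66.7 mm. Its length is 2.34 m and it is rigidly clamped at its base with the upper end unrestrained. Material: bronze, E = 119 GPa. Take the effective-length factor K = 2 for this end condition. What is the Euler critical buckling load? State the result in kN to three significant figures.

P_cr ≈ 45.3 kN

d_o = 78.0 mm, d_i = 66.7 mm
I = π(d_o⁴ − d_i⁴)/64 = π(78.0⁴ − 66.70⁴)/64 = 8.454×10^5 mm⁴
I = 8.454×10^5 mm⁴ = 8.454×10^-7 m⁴
Effective length L_e = K·L = 2 × 2.34 = 4.680 m
P_cr = π²EI / L_e² = π² × 119×10⁹ × 8.454×10^-7 / 4.680² = 4.533×10^4 N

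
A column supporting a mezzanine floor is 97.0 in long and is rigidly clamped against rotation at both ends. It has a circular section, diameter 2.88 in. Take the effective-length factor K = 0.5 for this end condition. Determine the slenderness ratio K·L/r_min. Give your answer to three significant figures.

λ ≈ 67.4

For a solid circle r = d/4 = 2.88/4 = 0.7200 in
L_e = K·L = 0.5 × 97.0 = 48.50 in
λ = L_e / r_min = 48.500 / 0.7200 = 67.4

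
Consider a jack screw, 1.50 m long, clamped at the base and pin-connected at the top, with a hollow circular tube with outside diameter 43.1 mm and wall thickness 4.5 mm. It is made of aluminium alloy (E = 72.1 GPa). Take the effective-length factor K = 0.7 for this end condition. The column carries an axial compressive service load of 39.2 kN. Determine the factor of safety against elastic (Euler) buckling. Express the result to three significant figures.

n ≈ 1.70

Inner diameter d_i = 43.1 − 2×4.5 = 34.10 mm
I = π(d_o⁴ − d_i⁴)/64 = π(43.1⁴ − 34.10⁴)/64 = 1.030×10^5 mm⁴
I = 1.030×10^5 mm⁴ = 1.030×10^-7 m⁴
Effective length L_e = K·L = 0.7 × 1.50 = 1.050 m
P_cr = π²EI / L_e² = π² × 72.1×10⁹ × 1.030×10^-7 / 1.050² = 6.649×10^4 N
Factor of safety n = P_cr / P = 66.490 / 39.2 = 1.70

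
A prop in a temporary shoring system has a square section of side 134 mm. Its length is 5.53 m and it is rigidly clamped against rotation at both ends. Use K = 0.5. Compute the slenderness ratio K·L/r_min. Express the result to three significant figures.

λ ≈ 71.5

I = a⁴/12 = 134⁴/12 = 2.687×10^7 mm⁴
A = 1.796×10^4 mm²;  r_min = √(I/A) = √(2.687×10^7/1.796×10^4) = 38.68 mm
L_e = K·L = 0.5 × 5.53 m = 2.765 m = 2765.0 mm
λ = L_e / r_min = 2765.0 / 38.68 = 71.5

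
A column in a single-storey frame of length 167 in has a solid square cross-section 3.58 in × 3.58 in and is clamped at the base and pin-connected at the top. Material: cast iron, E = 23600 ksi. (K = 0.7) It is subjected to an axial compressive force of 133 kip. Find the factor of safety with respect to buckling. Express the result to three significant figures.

I = a⁴/12 = 3.58⁴/12 = 13.69 in⁴
Effective length L_e = K·L = 0.7 × 167 = 116.9 in
P_cr = π²EI / L_e² = π² × 23600×10³ × 13.69 / 116.9² = 2.333×10^5 lb
Factor of safety n = P_cr / P = 233.31 / 133 = 1.75

n ≈ 1.75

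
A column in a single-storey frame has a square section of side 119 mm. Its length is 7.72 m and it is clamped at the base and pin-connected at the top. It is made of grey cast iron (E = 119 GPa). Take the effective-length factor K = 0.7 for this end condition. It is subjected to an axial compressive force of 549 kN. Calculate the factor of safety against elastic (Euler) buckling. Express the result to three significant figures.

I = a⁴/12 = 119⁴/12 = 1.671×10^7 mm⁴
I = 1.671×10^7 mm⁴ = 1.671×10^-5 m⁴
Effective length L_e = K·L = 0.7 × 7.72 = 5.404 m
P_cr = π²EI / L_e² = π² × 119×10⁹ × 1.671×10^-5 / 5.404² = 6.721×10^5 N
Factor of safety n = P_cr / P = 672.08 / 549 = 1.22

n ≈ 1.22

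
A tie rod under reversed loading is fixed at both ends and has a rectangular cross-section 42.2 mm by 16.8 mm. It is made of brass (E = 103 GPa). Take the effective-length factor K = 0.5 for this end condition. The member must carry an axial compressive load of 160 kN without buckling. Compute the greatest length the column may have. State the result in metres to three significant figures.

L_max ≈ 0.651 m

Buckling occurs about the weak axis: I_min = h·b³/12 with b = 16.8 mm (the shorter side).
I_min = 42.2×16.8³/12 = 1.667×10^4 mm⁴
I = 1.667×10^-8 m⁴
At the buckling limit P_cr = P = 1.600×10^5 N
From P_cr = π²EI/(K·L)²:  L = (1/K)·√(π²EI/P_cr) = (1/0.5)·√(π²×1.03×10^11×1.667×10^-8/1.600×10^5)
L = 0.651 m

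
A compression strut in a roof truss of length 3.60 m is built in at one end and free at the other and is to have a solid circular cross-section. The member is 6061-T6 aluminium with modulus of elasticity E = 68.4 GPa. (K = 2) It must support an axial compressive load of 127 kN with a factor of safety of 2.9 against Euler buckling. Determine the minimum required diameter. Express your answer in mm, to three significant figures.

d ≈ 155 mm

Required P_cr = n·P = 2.9 × 127 = 368.3 kN
L_e = K·L = 2 × 3.60 = 7.200 m
Required I = P_cr·L_e²/(π²E) = 3.683×10^5 × 7.200² / (π² × 6.84×10^10) = 2.828×10^-5 m⁴
I_req = 2.828×10^7 mm⁴
Solid circle: I = πd⁴/64  ⇒  d = (64I/π)^(1/4) = (64×2.828×10^7/π)^(1/4) = 155 mm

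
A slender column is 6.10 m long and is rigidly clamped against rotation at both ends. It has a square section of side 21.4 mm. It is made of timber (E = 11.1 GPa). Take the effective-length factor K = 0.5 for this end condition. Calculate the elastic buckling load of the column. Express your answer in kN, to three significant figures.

I = a⁴/12 = 21.4⁴/12 = 1.748×10^4 mm⁴
I = 1.748×10^4 mm⁴ = 1.748×10^-8 m⁴
Effective length L_e = K·L = 0.5 × 6.10 = 3.050 m
P_cr = π²EI / L_e² = π² × 11.1×10⁹ × 1.748×10^-8 / 3.050² = 205.8 N

P_cr ≈ 0.206 kN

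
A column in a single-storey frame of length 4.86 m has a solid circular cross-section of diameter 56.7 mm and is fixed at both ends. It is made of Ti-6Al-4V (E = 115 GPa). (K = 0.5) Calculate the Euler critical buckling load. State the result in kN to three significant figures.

P_cr ≈ 97.5 kN

I = πd⁴/64 = π×56.7⁴/64 = 5.073×10^5 mm⁴
I = 5.073×10^5 mm⁴ = 5.073×10^-7 m⁴
Effective length L_e = K·L = 0.5 × 4.86 = 2.430 m
P_cr = π²EI / L_e² = π² × 115×10⁹ × 5.073×10^-7 / 2.430² = 9.752×10^4 N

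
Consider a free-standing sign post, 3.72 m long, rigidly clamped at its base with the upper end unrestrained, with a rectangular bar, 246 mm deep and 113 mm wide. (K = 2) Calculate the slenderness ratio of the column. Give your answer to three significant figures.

λ ≈ 228

For a rectangle r_min = b/√12 = 113/√12 = 32.62 mm
L_e = K·L = 2 × 3.72 m = 7.440 m = 7440.0 mm
λ = L_e / r_min = 7440.0 / 32.62 = 228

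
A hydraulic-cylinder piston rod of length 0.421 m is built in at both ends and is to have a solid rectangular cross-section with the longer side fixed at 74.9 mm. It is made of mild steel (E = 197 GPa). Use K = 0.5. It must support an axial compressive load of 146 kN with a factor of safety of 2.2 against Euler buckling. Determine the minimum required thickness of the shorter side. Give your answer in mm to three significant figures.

Required P_cr = n·P = 2.2 × 146 = 321.2 kN
L_e = K·L = 0.5 × 0.421 = 0.2105 m
Required I = P_cr·L_e²/(π²E) = 3.212×10^5 × 0.2105² / (π² × 1.97×10^11) = 7.320×10^-9 m⁴
I_req = 7.320×10^3 mm⁴
Rectangle, weak axis: I_min = h·b³/12 with h = 74.9 mm fixed  ⇒  b = (12I/h)^(1/3) = 10.5 mm

b ≈ 10.5 mm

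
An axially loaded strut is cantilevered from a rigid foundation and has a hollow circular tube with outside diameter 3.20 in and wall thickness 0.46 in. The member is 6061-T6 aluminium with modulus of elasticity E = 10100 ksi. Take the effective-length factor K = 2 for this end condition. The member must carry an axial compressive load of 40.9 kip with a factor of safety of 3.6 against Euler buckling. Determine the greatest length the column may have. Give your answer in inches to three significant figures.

Inner diameter d_i = 3.20 − 2×0.46 = 2.280 in
I = π(d_o⁴ − d_i⁴)/64 = π(3.20⁴ − 2.280⁴)/64 = 3.821 in⁴
Required critical load P_cr = n·P = 3.6 × 40.9 = 147.2 kip = 1.472×10^5 lb
From P_cr = π²EI/(K·L)²:  L = (1/K)·√(π²EI/P_cr) = (1/2)·√(π²×1.01×10^7×3.821/1.472×10^5)
L = 25.4 in

L_max ≈ 25.4 in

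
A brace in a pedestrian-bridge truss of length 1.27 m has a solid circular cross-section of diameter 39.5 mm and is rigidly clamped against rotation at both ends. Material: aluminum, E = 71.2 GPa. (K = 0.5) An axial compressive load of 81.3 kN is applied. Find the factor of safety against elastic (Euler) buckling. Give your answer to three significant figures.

I = πd⁴/64 = π×39.5⁴/64 = 1.195×10^5 mm⁴
I = 1.195×10^5 mm⁴ = 1.195×10^-7 m⁴
Effective length L_e = K·L = 0.5 × 1.27 = 0.6350 m
P_cr = π²EI / L_e² = π² × 71.2×10⁹ × 1.195×10^-7 / 0.6350² = 2.083×10^5 N
Factor of safety n = P_cr / P = 208.25 / 81.3 = 2.56

n ≈ 2.56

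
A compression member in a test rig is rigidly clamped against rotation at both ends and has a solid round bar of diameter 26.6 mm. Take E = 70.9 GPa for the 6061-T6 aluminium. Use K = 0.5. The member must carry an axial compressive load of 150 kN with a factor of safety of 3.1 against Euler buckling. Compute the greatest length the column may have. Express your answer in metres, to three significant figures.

I = πd⁴/64 = π×26.6⁴/64 = 2.458×10^4 mm⁴
I = 2.458×10^-8 m⁴
Required critical load P_cr = n·P = 3.1 × 150 = 465.0 kN = 4.650×10^5 N
From P_cr = π²EI/(K·L)²:  L = (1/K)·√(π²EI/P_cr) = (1/0.5)·√(π²×7.09×10^10×2.458×10^-8/4.650×10^5)
L = 0.385 m

L_max ≈ 0.385 m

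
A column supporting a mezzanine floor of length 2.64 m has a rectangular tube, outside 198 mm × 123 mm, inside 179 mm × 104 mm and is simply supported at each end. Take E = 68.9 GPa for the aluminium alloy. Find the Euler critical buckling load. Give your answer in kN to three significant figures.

P_cr ≈ 1360 kN

Weak-axis I_min = (h_o·b_o³ − h_i·b_i³)/12 with b_o = 123, b_i = 104.0 mm (shorter outer/inner sides).
I_min = (198×123³ − 179.0×104.0³)/12 = 1.393×10^7 mm⁴
I = 1.393×10^7 mm⁴ = 1.393×10^-5 m⁴
Effective length L_e = K·L = 1 × 2.64 = 2.640 m
P_cr = π²EI / L_e² = π² × 68.9×10⁹ × 1.393×10^-5 / 2.640² = 1.359×10^6 N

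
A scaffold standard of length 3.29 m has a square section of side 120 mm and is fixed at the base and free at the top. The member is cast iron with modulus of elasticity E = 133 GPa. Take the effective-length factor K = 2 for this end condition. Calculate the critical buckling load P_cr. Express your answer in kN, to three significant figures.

I = a⁴/12 = 120⁴/12 = 1.728×10^7 mm⁴
I = 1.728×10^7 mm⁴ = 1.728×10^-5 m⁴
Effective length L_e = K·L = 2 × 3.29 = 6.580 m
P_cr = π²EI / L_e² = π² × 133×10⁹ × 1.728×10^-5 / 6.580² = 5.239×10^5 N

P_cr ≈ 524 kN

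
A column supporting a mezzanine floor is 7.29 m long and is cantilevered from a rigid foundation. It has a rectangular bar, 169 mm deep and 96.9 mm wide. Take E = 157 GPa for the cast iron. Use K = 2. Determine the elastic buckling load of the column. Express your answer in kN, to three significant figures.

P_cr ≈ 93.4 kN

Buckling occurs about the weak axis: I_min = h·b³/12 with b = 96.9 mm (the shorter side).
I_min = 169×96.9³/12 = 1.281×10^7 mm⁴
I = 1.281×10^7 mm⁴ = 1.281×10^-5 m⁴
Effective length L_e = K·L = 2 × 7.29 = 14.58 m
P_cr = π²EI / L_e² = π² × 157×10⁹ × 1.281×10^-5 / 14.58² = 9.340×10^4 N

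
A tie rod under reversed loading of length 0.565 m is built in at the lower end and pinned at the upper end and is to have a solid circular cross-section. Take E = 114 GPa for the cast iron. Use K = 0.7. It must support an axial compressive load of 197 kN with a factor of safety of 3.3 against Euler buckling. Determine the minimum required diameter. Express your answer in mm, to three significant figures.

Required P_cr = n·P = 3.3 × 197 = 650.1 kN
L_e = K·L = 0.7 × 0.565 = 0.3955 m
Required I = P_cr·L_e²/(π²E) = 6.501×10^5 × 0.3955² / (π² × 1.14×10^11) = 9.038×10^-8 m⁴
I_req = 9.038×10^4 mm⁴
Solid circle: I = πd⁴/64  ⇒  d = (64I/π)^(1/4) = (64×9.038×10^4/π)^(1/4) = 36.8 mm

d ≈ 36.8 mm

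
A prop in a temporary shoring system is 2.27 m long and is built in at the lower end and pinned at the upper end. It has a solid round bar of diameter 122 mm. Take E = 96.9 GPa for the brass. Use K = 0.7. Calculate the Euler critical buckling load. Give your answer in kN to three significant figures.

P_cr ≈ 4120 kN

I = πd⁴/64 = π×122⁴/64 = 1.087×10^7 mm⁴
I = 1.087×10^7 mm⁴ = 1.087×10^-5 m⁴
Effective length L_e = K·L = 0.7 × 2.27 = 1.589 m
P_cr = π²EI / L_e² = π² × 96.9×10⁹ × 1.087×10^-5 / 1.589² = 4.119×10^6 N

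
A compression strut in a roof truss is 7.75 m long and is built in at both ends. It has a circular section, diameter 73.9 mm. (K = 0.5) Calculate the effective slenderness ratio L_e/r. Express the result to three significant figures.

λ ≈ 210

For a solid circle r = d/4 = 73.9/4 = 18.48 mm
L_e = K·L = 0.5 × 7.75 m = 3.875 m = 3875.0 mm
λ = L_e / r_min = 3875.0 / 18.48 = 210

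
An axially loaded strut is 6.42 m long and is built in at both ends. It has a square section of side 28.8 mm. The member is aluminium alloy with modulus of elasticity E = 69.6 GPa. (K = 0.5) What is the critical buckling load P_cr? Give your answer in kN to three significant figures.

I = a⁴/12 = 28.8⁴/12 = 5.733×10^4 mm⁴
I = 5.733×10^4 mm⁴ = 5.733×10^-8 m⁴
Effective length L_e = K·L = 0.5 × 6.42 = 3.210 m
P_cr = π²EI / L_e² = π² × 69.6×10⁹ × 5.733×10^-8 / 3.210² = 3.822×10^3 N

P_cr ≈ 3.82 kN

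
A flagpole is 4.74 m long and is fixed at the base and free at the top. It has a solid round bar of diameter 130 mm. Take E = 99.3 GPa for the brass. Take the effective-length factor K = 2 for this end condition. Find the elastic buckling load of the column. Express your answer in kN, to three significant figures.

I = πd⁴/64 = π×130⁴/64 = 1.402×10^7 mm⁴
I = 1.402×10^7 mm⁴ = 1.402×10^-5 m⁴
Effective length L_e = K·L = 2 × 4.74 = 9.480 m
P_cr = π²EI / L_e² = π² × 99.3×10⁹ × 1.402×10^-5 / 9.480² = 1.529×10^5 N

P_cr ≈ 153 kN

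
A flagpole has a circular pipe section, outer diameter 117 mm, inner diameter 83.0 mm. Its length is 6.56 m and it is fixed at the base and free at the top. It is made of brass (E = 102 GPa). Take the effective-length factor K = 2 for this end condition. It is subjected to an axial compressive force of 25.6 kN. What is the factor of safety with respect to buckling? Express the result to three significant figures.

d_o = 117 mm, d_i = 83.0 mm
I = π(d_o⁴ − d_i⁴)/64 = π(117⁴ − 83.00⁴)/64 = 6.869×10^6 mm⁴
I = 6.869×10^6 mm⁴ = 6.869×10^-6 m⁴
Effective length L_e = K·L = 2 × 6.56 = 13.12 m
P_cr = π²EI / L_e² = π² × 102×10⁹ × 6.869×10^-6 / 13.12² = 4.017×10^4 N
Factor of safety n = P_cr / P = 40.171 / 25.6 = 1.57

n ≈ 1.57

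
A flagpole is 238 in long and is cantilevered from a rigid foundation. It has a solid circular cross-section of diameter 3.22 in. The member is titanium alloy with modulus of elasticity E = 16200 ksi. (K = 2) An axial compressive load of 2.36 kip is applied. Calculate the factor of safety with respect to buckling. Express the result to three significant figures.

I = πd⁴/64 = π×3.22⁴/64 = 5.277 in⁴
Effective length L_e = K·L = 2 × 238 = 476.0 in
P_cr = π²EI / L_e² = π² × 16200×10³ × 5.277 / 476.0² = 3.724×10^3 lb
Factor of safety n = P_cr / P = 3.7239 / 2.36 = 1.58

n ≈ 1.58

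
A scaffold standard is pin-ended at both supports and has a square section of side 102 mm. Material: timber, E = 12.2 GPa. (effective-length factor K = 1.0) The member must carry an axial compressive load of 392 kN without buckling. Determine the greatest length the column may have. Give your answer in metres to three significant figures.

I = a⁴/12 = 102⁴/12 = 9.020×10^6 mm⁴
I = 9.020×10^-6 m⁴
At the buckling limit P_cr = P = 3.920×10^5 N
From P_cr = π²EI/(K·L)²:  L = (1/K)·√(π²EI/P_cr) = (1/1)·√(π²×1.22×10^10×9.020×10^-6/3.920×10^5)
L = 1.66 m

L_max ≈ 1.66 m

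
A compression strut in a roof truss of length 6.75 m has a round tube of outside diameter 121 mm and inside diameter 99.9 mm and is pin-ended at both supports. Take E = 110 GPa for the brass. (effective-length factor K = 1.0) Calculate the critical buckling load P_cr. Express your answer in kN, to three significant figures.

P_cr ≈ 134 kN

d_o = 121 mm, d_i = 99.9 mm
I = π(d_o⁴ − d_i⁴)/64 = π(121⁴ − 99.90⁴)/64 = 5.633×10^6 mm⁴
I = 5.633×10^6 mm⁴ = 5.633×10^-6 m⁴
Effective length L_e = K·L = 1 × 6.75 = 6.750 m
P_cr = π²EI / L_e² = π² × 110×10⁹ × 5.633×10^-6 / 6.750² = 1.342×10^5 N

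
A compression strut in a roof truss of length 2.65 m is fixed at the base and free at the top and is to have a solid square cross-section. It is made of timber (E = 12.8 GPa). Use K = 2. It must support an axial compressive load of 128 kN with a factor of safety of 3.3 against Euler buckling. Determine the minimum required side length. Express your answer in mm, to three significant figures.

a ≈ 183 mm

Required P_cr = n·P = 3.3 × 128 = 422.4 kN
L_e = K·L = 2 × 2.65 = 5.300 m
Required I = P_cr·L_e²/(π²E) = 4.224×10^5 × 5.300² / (π² × 1.28×10^10) = 9.392×10^-5 m⁴
I_req = 9.392×10^7 mm⁴
Solid square: I = a⁴/12  ⇒  a = (12I)^(1/4) = (12×9.392×10^7)^(1/4) = 183 mm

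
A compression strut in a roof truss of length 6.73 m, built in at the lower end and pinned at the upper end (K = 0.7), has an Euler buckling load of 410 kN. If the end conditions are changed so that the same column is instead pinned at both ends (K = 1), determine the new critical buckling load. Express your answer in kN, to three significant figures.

P_cr ∝ 1/K², so P_cr,new = P_cr,old × (K_old/K_new)² = 410 × (0.7/1)²
= 410 × 0.4900 = 201 kN

P_cr ≈ 201 kN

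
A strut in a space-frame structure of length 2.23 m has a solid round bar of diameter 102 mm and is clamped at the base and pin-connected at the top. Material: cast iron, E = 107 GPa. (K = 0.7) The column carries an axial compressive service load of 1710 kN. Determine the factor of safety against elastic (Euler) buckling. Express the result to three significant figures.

n ≈ 1.35

I = πd⁴/64 = π×102⁴/64 = 5.313×10^6 mm⁴
I = 5.313×10^6 mm⁴ = 5.313×10^-6 m⁴
Effective length L_e = K·L = 0.7 × 2.23 = 1.561 m
P_cr = π²EI / L_e² = π² × 107×10⁹ × 5.313×10^-6 / 1.561² = 2.303×10^6 N
Factor of safety n = P_cr / P = 2302.8 / 1710 = 1.35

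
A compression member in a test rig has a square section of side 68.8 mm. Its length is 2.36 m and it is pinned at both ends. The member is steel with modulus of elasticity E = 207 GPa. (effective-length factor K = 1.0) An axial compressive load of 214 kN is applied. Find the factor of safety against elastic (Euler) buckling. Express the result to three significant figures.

n ≈ 3.20

I = a⁴/12 = 68.8⁴/12 = 1.867×10^6 mm⁴
I = 1.867×10^6 mm⁴ = 1.867×10^-6 m⁴
Effective length L_e = K·L = 1 × 2.36 = 2.360 m
P_cr = π²EI / L_e² = π² × 207×10⁹ × 1.867×10^-6 / 2.360² = 6.849×10^5 N
Factor of safety n = P_cr / P = 684.89 / 214 = 3.20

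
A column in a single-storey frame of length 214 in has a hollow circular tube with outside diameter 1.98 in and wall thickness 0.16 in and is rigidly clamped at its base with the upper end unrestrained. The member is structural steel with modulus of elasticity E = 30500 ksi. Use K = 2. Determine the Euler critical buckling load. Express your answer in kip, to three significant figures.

Inner diameter d_i = 1.98 − 2×0.16 = 1.660 in
I = π(d_o⁴ − d_i⁴)/64 = π(1.98⁴ − 1.660⁴)/64 = 0.3817 in⁴
Effective length L_e = K·L = 2 × 214 = 428.0 in
P_cr = π²EI / L_e² = π² × 30500×10³ × 0.3817 / 428.0² = 627.3 lb

P_cr ≈ 0.627 kip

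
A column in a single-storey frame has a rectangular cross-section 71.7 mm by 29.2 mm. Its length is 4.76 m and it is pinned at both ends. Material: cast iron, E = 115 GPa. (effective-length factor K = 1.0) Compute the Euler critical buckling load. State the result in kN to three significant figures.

P_cr ≈ 7.45 kN

Buckling occurs about the weak axis: I_min = h·b³/12 with b = 29.2 mm (the shorter side).
I_min = 71.7×29.2³/12 = 1.488×10^5 mm⁴
I = 1.488×10^5 mm⁴ = 1.488×10^-7 m⁴
Effective length L_e = K·L = 1 × 4.76 = 4.760 m
P_cr = π²EI / L_e² = π² × 115×10⁹ × 1.488×10^-7 / 4.760² = 7.452×10^3 N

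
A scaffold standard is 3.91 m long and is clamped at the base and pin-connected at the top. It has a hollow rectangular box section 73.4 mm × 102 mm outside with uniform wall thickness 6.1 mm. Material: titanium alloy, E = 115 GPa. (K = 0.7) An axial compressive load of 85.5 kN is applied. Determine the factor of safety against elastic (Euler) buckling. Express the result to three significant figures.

Inner dimensions: h_i = 102 − 2×6.1 = 89.80 mm, b_i = 73.4 − 2×6.1 = 61.20 mm
Weak-axis I_min = (h_o·b_o³ − h_i·b_i³)/12 with b_o = 73.4, b_i = 61.20 mm (shorter outer/inner sides).
I_min = (102×73.4³ − 89.80×61.20³)/12 = 1.646×10^6 mm⁴
I = 1.646×10^6 mm⁴ = 1.646×10^-6 m⁴
Effective length L_e = K·L = 0.7 × 3.91 = 2.737 m
P_cr = π²EI / L_e² = π² × 115×10⁹ × 1.646×10^-6 / 2.737² = 2.494×10^5 N
Factor of safety n = P_cr / P = 249.38 / 85.5 = 2.92

n ≈ 2.92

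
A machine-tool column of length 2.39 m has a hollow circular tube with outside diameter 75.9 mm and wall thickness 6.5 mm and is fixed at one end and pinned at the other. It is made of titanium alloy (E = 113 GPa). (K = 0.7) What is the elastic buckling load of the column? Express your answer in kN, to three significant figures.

Inner diameter d_i = 75.9 − 2×6.5 = 62.90 mm
I = π(d_o⁴ − d_i⁴)/64 = π(75.9⁴ − 62.90⁴)/64 = 8.607×10^5 mm⁴
I = 8.607×10^5 mm⁴ = 8.607×10^-7 m⁴
Effective length L_e = K·L = 0.7 × 2.39 = 1.673 m
P_cr = π²EI / L_e² = π² × 113×10⁹ × 8.607×10^-7 / 1.673² = 3.430×10^5 N

P_cr ≈ 343 kN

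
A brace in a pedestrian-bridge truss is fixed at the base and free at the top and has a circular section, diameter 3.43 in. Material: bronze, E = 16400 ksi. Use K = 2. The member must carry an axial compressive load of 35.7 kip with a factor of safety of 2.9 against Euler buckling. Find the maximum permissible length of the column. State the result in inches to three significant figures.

I = πd⁴/64 = π×3.43⁴/64 = 6.794 in⁴
Required critical load P_cr = n·P = 2.9 × 35.7 = 103.5 kip = 1.035×10^5 lb
From P_cr = π²EI/(K·L)²:  L = (1/K)·√(π²EI/P_cr) = (1/2)·√(π²×1.64×10^7×6.794/1.035×10^5)
L = 51.5 in

L_max ≈ 51.5 in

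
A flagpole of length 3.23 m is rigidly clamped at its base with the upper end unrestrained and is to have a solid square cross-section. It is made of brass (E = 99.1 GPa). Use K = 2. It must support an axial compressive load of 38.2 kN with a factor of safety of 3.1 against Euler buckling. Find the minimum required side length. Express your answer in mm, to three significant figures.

a ≈ 88.2 mm

Required P_cr = n·P = 3.1 × 38.2 = 118.4 kN
L_e = K·L = 2 × 3.23 = 6.460 m
Required I = P_cr·L_e²/(π²E) = 1.184×10^5 × 6.460² / (π² × 9.91×10^10) = 5.053×10^-6 m⁴
I_req = 5.053×10^6 mm⁴
Solid square: I = a⁴/12  ⇒  a = (12I)^(1/4) = (12×5.053×10^6)^(1/4) = 88.2 mm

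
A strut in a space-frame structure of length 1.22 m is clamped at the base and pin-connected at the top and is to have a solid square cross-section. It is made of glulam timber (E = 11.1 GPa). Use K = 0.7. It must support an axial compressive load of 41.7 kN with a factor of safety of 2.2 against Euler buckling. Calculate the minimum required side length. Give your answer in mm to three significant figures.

a ≈ 52.0 mm

Required P_cr = n·P = 2.2 × 41.7 = 91.74 kN
L_e = K·L = 0.7 × 1.22 = 0.8540 m
Required I = P_cr·L_e²/(π²E) = 9.174×10^4 × 0.8540² / (π² × 1.11×10^10) = 6.107×10^-7 m⁴
I_req = 6.107×10^5 mm⁴
Solid square: I = a⁴/12  ⇒  a = (12I)^(1/4) = (12×6.107×10^5)^(1/4) = 52.0 mm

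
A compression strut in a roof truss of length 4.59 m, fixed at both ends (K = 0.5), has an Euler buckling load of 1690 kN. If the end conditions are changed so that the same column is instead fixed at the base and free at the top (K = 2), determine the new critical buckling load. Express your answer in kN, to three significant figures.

P_cr ≈ 106 kN

P_cr ∝ 1/K², so P_cr,new = P_cr,old × (K_old/K_new)² = 1690 × (0.5/2)²
= 1690 × 0.06250 = 106 kN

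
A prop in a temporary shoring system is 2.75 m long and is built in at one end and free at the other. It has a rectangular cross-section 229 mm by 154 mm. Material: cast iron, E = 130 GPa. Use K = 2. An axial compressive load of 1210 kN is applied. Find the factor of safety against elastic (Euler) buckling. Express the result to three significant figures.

n ≈ 2.44

Buckling occurs about the weak axis: I_min = h·b³/12 with b = 154 mm (the shorter side).
I_min = 229×154³/12 = 6.970×10^7 mm⁴
I = 6.970×10^7 mm⁴ = 6.970×10^-5 m⁴
Effective length L_e = K·L = 2 × 2.75 = 5.500 m
P_cr = π²EI / L_e² = π² × 130×10⁹ × 6.970×10^-5 / 5.500² = 2.956×10^6 N
Factor of safety n = P_cr / P = 2956.2 / 1210 = 2.44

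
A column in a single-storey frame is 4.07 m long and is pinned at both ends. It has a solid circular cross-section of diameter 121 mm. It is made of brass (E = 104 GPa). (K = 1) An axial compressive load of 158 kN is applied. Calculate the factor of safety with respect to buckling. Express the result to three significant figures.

n ≈ 4.13

I = πd⁴/64 = π×121⁴/64 = 1.052×10^7 mm⁴
I = 1.052×10^7 mm⁴ = 1.052×10^-5 m⁴
Effective length L_e = K·L = 1 × 4.07 = 4.070 m
P_cr = π²EI / L_e² = π² × 104×10⁹ × 1.052×10^-5 / 4.070² = 6.520×10^5 N
Factor of safety n = P_cr / P = 652.01 / 158 = 4.13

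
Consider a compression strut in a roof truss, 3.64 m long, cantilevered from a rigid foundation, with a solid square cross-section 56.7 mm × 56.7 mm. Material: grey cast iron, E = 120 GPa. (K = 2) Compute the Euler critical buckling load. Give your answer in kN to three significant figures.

P_cr ≈ 19.2 kN

I = a⁴/12 = 56.7⁴/12 = 8.613×10^5 mm⁴
I = 8.613×10^5 mm⁴ = 8.613×10^-7 m⁴
Effective length L_e = K·L = 2 × 3.64 = 7.280 m
P_cr = π²EI / L_e² = π² × 120×10⁹ × 8.613×10^-7 / 7.280² = 1.925×10^4 N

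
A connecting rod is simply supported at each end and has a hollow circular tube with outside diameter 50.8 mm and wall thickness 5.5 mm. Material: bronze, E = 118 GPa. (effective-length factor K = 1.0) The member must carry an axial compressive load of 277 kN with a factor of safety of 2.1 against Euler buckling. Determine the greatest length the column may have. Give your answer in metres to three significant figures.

L_max ≈ 0.639 m

Inner diameter d_i = 50.8 − 2×5.5 = 39.80 mm
I = π(d_o⁴ − d_i⁴)/64 = π(50.8⁴ − 39.80⁴)/64 = 2.037×10^5 mm⁴
I = 2.037×10^-7 m⁴
Required critical load P_cr = n·P = 2.1 × 277 = 581.7 kN = 5.817×10^5 N
From P_cr = π²EI/(K·L)²:  L = (1/K)·√(π²EI/P_cr) = (1/1)·√(π²×1.18×10^11×2.037×10^-7/5.817×10^5)
L = 0.639 m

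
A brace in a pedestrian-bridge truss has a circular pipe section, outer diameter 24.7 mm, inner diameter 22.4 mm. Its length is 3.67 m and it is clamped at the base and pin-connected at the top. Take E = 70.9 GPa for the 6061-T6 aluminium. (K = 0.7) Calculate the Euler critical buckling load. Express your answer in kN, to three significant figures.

d_o = 24.7 mm, d_i = 22.4 mm
I = π(d_o⁴ − d_i⁴)/64 = π(24.7⁴ − 22.40⁴)/64 = 5.912×10^3 mm⁴
I = 5.912×10^3 mm⁴ = 5.912×10^-9 m⁴
Effective length L_e = K·L = 0.7 × 3.67 = 2.569 m
P_cr = π²EI / L_e² = π² × 70.9×10⁹ × 5.912×10^-9 / 2.569² = 626.9 N

P_cr ≈ 0.627 kN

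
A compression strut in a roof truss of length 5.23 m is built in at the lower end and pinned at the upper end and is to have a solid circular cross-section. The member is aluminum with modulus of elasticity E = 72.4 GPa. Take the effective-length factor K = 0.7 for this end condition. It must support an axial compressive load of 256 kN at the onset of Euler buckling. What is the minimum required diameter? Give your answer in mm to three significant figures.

d ≈ 99.5 mm

L_e = K·L = 0.7 × 5.23 = 3.661 m
Required I = P_cr·L_e²/(π²E) = 2.560×10^5 × 3.661² / (π² × 7.24×10^10) = 4.802×10^-6 m⁴
I_req = 4.802×10^6 mm⁴
Solid circle: I = πd⁴/64  ⇒  d = (64I/π)^(1/4) = (64×4.802×10^6/π)^(1/4) = 99.5 mm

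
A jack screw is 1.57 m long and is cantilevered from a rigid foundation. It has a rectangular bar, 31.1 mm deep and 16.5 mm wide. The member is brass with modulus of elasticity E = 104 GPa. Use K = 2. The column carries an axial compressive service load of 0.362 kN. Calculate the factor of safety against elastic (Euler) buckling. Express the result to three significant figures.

Buckling occurs about the weak axis: I_min = h·b³/12 with b = 16.5 mm (the shorter side).
I_min = 31.1×16.5³/12 = 1.164×10^4 mm⁴
I = 1.164×10^4 mm⁴ = 1.164×10^-8 m⁴
Effective length L_e = K·L = 2 × 1.57 = 3.140 m
P_cr = π²EI / L_e² = π² × 104×10⁹ × 1.164×10^-8 / 3.140² = 1.212×10^3 N
Factor of safety n = P_cr / P = 1.2120 / 0.362 = 3.35

n ≈ 3.35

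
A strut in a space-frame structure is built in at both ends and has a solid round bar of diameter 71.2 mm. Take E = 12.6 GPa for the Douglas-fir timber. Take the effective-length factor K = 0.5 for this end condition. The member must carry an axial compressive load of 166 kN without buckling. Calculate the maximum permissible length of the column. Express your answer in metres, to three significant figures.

I = πd⁴/64 = π×71.2⁴/64 = 1.262×10^6 mm⁴
I = 1.262×10^-6 m⁴
At the buckling limit P_cr = P = 1.660×10^5 N
From P_cr = π²EI/(K·L)²:  L = (1/K)·√(π²EI/P_cr) = (1/0.5)·√(π²×1.26×10^10×1.262×10^-6/1.660×10^5)
L = 1.94 m

L_max ≈ 1.94 m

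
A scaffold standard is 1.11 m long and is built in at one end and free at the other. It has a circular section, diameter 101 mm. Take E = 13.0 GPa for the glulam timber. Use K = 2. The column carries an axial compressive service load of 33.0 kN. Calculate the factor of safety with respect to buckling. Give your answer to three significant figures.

I = πd⁴/64 = π×101⁴/64 = 5.108×10^6 mm⁴
I = 5.108×10^6 mm⁴ = 5.108×10^-6 m⁴
Effective length L_e = K·L = 2 × 1.11 = 2.220 m
P_cr = π²EI / L_e² = π² × 13.0×10⁹ × 5.108×10^-6 / 2.220² = 1.330×10^5 N
Factor of safety n = P_cr / P = 132.98 / 33.0 = 4.03

n ≈ 4.03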